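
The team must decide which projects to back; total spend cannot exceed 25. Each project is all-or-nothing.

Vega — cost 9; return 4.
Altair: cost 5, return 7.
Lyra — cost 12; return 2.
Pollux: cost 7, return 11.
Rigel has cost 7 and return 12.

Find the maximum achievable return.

30

This is an integer program with binary decision variables.
Allowing fractional choices, the relaxed optimum would be about 32.7, but projects are indivisible.
Vega + Pollux + Rigel: cost 9 + 7 + 7 = 23 ≤ 25, return 4 + 11 + 12 = 27.
Altair + Pollux + Rigel: cost 5 + 7 + 7 = 19 ≤ 25, return 7 + 11 + 12 = 30.
Pollux + Rigel: cost 7 + 7 = 14 ≤ 25, return 11 + 12 = 23.
Best is Altair, Pollux, and Rigel with total return 30.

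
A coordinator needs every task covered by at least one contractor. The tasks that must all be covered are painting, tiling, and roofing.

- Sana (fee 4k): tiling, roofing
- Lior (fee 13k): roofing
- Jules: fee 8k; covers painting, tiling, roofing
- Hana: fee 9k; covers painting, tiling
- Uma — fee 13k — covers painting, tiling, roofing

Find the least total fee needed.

This is an integer covering problem.
The greedy cost-per-new-task heuristic would pick Sana and Jules for 12, but a cheaper cover exists.
Jules alone covers painting, tiling, roofing — every task.
Total fee: 8.
No cover costs less than 8.

8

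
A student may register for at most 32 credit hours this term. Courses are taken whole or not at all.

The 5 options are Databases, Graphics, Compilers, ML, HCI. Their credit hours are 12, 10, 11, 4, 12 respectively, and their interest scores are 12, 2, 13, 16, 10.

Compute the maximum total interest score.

41

Allowing fractional choices, the relaxed optimum would be about 45.2, but courses are indivisible.
Compilers + ML + HCI: credit hours 11 + 4 + 12 = 27 ≤ 32, interest score 13 + 16 + 10 = 39.
Databases + Compilers + ML: credit hours 12 + 11 + 4 = 27 ≤ 32, interest score 12 + 13 + 16 = 41.
Best is Databases, Compilers, and ML with total interest score 41.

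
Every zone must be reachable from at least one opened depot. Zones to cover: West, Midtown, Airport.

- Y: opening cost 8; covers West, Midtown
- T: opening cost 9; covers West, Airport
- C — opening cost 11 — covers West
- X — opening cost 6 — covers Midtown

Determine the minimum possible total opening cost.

15

This is an integer covering problem.
Choose T and X: together they cover West, Midtown, Airport — every zone.
Total opening cost: 9 + 6 = 15.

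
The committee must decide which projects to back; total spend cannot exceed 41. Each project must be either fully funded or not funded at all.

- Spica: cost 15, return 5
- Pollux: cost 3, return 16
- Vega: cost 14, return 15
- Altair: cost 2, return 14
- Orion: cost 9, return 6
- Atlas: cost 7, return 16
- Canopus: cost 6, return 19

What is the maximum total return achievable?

This is an integer program with binary decision variables.
Pollux + Vega + Altair + Atlas + Canopus: cost 3 + 14 + 2 + 7 + 6 = 32 ≤ 41, return 16 + 15 + 14 + 16 + 19 = 80.
Pollux + Vega + Altair + Orion + Atlas + Canopus: cost 3 + 14 + 2 + 9 + 7 + 6 = 41 ≤ 41, return 16 + 15 + 14 + 6 + 16 + 19 = 86.
Best is Pollux, Vega, Altair, Orion, Atlas, and Canopus with total return 86.

86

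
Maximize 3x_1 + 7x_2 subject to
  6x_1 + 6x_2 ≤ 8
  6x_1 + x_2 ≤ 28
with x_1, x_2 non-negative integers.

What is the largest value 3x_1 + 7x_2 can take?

(x_1,x_2)=(0,1) is feasible, giving 7.
(x_1,x_2)=(1,0) is feasible, giving 3.
(x_1,x_2)=(0,0) is feasible, giving 0.
No feasible integer point exceeds 7.

7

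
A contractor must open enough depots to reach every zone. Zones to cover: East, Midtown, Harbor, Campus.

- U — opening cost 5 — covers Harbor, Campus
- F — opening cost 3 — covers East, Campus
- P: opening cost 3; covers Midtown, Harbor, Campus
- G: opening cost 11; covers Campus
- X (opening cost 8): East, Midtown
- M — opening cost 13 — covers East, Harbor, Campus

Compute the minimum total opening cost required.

Choose F and P: together they cover East, Midtown, Harbor, Campus — every zone.
Total opening cost: 3 + 3 = 6.

6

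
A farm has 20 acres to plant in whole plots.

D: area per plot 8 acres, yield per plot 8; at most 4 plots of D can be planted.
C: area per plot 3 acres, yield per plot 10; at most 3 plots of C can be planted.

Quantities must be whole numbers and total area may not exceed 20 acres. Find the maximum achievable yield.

This is a bounded integer knapsack.
1×D and 3×C: area 17 ≤ 20, yield 1·8 + 3·10 = 38.
3×C: area 9 ≤ 20, yield 3·10 = 30.
Best is 38.

38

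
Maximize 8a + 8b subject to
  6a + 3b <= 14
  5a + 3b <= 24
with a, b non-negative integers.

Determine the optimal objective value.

32

Relaxing integrality, the LP optimum is 37.33 at (a,b) = (0, 4.67), which is not an integer point.
(a,b)=(0,4) is feasible, giving 32.
(a,b)=(0,3) is feasible, giving 24.
No feasible integer point exceeds 32.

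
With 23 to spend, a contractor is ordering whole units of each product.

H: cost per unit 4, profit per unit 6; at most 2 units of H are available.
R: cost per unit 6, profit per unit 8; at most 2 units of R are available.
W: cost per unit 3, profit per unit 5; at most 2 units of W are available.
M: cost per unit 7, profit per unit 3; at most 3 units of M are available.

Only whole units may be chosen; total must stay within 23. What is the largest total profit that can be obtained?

This is a bounded integer knapsack.
W has the best ratio (5/3); taking only W gives at most 2×5 = 10 (stopped by the supply cap of 2).
Mixing does better — 2×H, 2×R, and 1×W: cost 23 ≤ 23, profit 2·6 + 2·8 + 1·5 = 33.

33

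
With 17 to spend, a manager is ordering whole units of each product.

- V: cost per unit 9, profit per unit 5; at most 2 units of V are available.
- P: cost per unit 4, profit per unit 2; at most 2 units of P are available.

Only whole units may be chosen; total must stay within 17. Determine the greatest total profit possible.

V has the best ratio (5/9); taking only V gives at most 1×5 = 5 (stopped by the cost limit).
Mixing does better — 1×V and 2×P: cost 17 ≤ 17, profit 1·5 + 2·2 = 9.

9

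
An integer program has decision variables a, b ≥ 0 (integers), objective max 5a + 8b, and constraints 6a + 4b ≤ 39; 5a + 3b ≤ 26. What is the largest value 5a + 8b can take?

(a,b)=(0,8) is feasible, giving 64.
(a,b)=(1,7) is feasible, giving 61.
No feasible integer point exceeds 64.

64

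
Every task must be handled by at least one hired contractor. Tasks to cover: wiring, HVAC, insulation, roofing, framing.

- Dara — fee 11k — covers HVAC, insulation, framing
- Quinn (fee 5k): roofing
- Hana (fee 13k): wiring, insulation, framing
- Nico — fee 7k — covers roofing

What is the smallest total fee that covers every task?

This is an integer covering problem.
Choose Dara, Quinn, and Hana: together they cover wiring, HVAC, insulation, roofing, framing — every task.
Total fee: 11 + 5 + 13 = 29.

29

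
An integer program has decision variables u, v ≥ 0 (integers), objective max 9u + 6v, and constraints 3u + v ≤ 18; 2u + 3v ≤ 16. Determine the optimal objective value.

(u,v)=(5,2): 3·5+1·2=17≤18, 2·5+3·2=16≤16, objective 57.
(u,v)=(6,0): 3·6+1·0=18≤18, 2·6+3·0=12≤16, objective 54.
(u,v)=(5,1): 3·5+1·1=16≤18, 2·5+3·1=13≤16, objective 51.
Maximum is 57 at (u,v)=(5,2).

57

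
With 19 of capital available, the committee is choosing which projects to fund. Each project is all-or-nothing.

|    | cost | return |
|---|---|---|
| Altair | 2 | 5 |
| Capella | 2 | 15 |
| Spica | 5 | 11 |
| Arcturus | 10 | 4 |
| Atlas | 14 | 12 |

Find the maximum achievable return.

35

Take Altair, Capella, Spica, and Arcturus: cost 2 + 2 + 5 + 10 = 19 ≤ 19, return 5 + 15 + 11 + 4 = 35.
No other feasible combination does better.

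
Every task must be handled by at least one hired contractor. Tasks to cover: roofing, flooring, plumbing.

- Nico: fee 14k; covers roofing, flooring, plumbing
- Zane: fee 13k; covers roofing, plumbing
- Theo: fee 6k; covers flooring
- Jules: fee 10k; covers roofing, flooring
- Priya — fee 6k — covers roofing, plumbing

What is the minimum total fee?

12

Choose Theo and Priya: together they cover roofing, flooring, plumbing — every task.
Total fee: 6 + 6 = 12.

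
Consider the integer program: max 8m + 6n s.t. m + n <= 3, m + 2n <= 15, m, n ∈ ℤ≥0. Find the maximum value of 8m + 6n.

24

(m,n)=(3,0): 1·3+1·0=3≤3, 1·3+2·0=3≤15, objective 24.
(m,n)=(2,1): 1·2+1·1=3≤3, 1·2+2·1=4≤15, objective 22.
(m,n)=(2,0): 1·2+1·0=2≤3, 1·2+2·0=2≤15, objective 16.
No feasible integer point exceeds 24.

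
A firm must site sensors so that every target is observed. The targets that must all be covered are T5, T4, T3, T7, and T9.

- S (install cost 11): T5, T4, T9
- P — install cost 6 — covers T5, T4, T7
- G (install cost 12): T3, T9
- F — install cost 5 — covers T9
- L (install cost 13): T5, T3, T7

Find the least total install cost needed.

18

The greedy cost-per-new-target heuristic would pick P, F, and G for 23, but a cheaper cover exists.
Choose P and G: together they cover T5, T4, T3, T7, T9 — every target.
Total install cost: 6 + 12 = 18.
No cover costs less than 18.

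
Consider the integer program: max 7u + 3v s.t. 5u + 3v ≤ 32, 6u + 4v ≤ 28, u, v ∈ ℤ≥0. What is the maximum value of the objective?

The continuous relaxation peaks at (4.67, 0) with value 32.67; rounding to a feasible lattice point costs some objective.
(u,v)=(4,1): 5·4+3·1=23≤32, 6·4+4·1=28≤28, objective 31.
(u,v)=(4,0): 5·4+3·0=20≤32, 6·4+4·0=24≤28, objective 28.
(u,v)=(3,2): 5·3+3·2=21≤32, 6·3+4·2=26≤28, objective 27.
The best lattice point is (4,1), giving 31.

31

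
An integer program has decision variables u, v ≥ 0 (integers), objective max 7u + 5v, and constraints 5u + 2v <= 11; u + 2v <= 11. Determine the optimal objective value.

Relaxing integrality, the LP optimum is 27.50 at (u,v) = (0, 5.5), which is not an integer point.
(u,v)=(0,5) is feasible, giving 25.
(u,v)=(0,4) is feasible, giving 20.
Maximum is 25 at (u,v)=(0,5).

25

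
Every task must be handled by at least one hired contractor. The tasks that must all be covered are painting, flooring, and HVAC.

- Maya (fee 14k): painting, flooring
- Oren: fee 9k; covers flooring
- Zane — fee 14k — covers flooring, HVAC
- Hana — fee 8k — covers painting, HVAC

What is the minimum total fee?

17

Choose Oren and Hana: together they cover painting, flooring, HVAC — every task.
Total fee: 9 + 8 = 17.
No cover costs less than 17.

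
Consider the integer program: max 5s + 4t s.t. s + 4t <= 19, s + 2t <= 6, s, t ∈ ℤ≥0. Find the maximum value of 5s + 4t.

(s,t)=(6,0) is feasible, giving 30.
(s,t)=(5,0) is feasible, giving 25.
The best lattice point is (6,0), giving 30.

30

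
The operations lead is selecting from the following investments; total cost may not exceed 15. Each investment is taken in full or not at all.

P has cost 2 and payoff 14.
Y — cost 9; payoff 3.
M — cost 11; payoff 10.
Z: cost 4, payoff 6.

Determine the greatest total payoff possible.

24

P + Z: cost 2 + 4 = 6 ≤ 15, payoff 14 + 6 = 20.
P + M: cost 2 + 11 = 13 ≤ 15, payoff 14 + 10 = 24.
P + Y + Z: cost 2 + 9 + 4 = 15 ≤ 15, payoff 14 + 3 + 6 = 23.
Best is P and M with total payoff 24.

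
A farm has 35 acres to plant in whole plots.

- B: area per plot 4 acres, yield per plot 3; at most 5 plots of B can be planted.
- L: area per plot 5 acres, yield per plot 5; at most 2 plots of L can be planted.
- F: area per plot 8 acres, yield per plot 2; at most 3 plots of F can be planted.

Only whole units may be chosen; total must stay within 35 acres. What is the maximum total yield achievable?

25

4×B, 2×L, and 1×F: area 34 ≤ 35, yield 4·3 + 2·5 + 1·2 = 24.
5×B and 2×L: area 30 ≤ 35, yield 5·3 + 2·5 = 25.
Best is 25.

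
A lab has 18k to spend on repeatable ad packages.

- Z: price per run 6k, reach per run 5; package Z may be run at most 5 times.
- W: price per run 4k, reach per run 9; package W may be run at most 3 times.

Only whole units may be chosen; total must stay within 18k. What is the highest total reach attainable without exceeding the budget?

32

W has the best ratio (9/4); taking only W gives at most 3×9 = 27 (stopped by the supply cap of 3).
Mixing does better — 1×Z and 3×W: price 18 ≤ 18, reach 1·5 + 3·9 = 32.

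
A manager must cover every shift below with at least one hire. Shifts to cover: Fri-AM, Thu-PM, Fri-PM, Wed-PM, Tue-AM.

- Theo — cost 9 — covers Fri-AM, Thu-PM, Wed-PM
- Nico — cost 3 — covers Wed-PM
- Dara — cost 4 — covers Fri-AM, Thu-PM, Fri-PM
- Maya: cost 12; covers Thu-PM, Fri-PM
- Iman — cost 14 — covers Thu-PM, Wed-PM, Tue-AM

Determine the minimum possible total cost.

The greedy cost-per-new-shift heuristic would pick Dara, Nico, and Iman for 21, but a cheaper cover exists.
Choose Dara and Iman: together they cover Fri-AM, Thu-PM, Fri-PM, Wed-PM, Tue-AM — every shift.
Total cost: 4 + 14 = 18.
No cover costs less than 18.

18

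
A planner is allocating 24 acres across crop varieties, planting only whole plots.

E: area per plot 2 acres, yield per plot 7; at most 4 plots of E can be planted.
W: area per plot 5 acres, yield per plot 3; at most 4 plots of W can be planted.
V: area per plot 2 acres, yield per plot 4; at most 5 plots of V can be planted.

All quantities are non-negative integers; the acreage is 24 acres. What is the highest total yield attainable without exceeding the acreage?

51

4×E, 1×W, and 5×V: area 23 ≤ 24, yield 4·7 + 1·3 + 5·4 = 51.
4×E and 5×V: area 18 ≤ 24, yield 4·7 + 5·4 = 48.
Best is 51.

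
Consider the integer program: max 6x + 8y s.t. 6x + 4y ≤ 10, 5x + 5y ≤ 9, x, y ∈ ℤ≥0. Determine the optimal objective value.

8

Relaxing integrality, the LP optimum is 14.40 at (x,y) = (0, 1.8), which is not an integer point.
(x,y)=(0,1): 6·0+4·1=4≤10, 5·0+5·1=5≤9, objective 8.
(x,y)=(1,0): 6·1+4·0=6≤10, 5·1+5·0=5≤9, objective 6.
(x,y)=(0,0): 6·0+4·0=0≤10, 5·0+5·0=0≤9, objective 0.
No feasible integer point exceeds 8.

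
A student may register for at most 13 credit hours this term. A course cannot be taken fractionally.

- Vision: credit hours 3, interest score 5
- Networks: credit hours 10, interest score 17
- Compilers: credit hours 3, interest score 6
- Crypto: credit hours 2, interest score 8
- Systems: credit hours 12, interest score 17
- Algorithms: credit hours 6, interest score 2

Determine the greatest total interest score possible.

25

Vision + Networks: credit hours 3 + 10 = 13 ≤ 13, interest score 5 + 17 = 22.
Networks + Compilers: credit hours 10 + 3 = 13 ≤ 13, interest score 17 + 6 = 23.
Networks + Crypto: credit hours 10 + 2 = 12 ≤ 13, interest score 17 + 8 = 25.
Best is Networks and Crypto with total interest score 25.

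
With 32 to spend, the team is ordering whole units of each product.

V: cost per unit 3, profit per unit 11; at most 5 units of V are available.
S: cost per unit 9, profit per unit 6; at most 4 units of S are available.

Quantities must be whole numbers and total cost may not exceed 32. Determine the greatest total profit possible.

61

5×V and 1×S: cost 24 ≤ 32, profit 5·11 + 1·6 = 61.
4×V and 2×S: cost 30 ≤ 32, profit 4·11 + 2·6 = 56.
Best is 61.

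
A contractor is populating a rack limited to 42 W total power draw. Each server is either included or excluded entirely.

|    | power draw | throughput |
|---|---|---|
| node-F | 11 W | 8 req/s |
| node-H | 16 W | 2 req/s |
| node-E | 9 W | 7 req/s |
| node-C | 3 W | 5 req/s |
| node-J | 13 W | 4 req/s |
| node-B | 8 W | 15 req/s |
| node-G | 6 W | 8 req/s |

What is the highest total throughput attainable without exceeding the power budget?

node-F + node-E + node-C + node-B + node-G: power draw 11 + 9 + 3 + 8 + 6 = 37 ≤ 42, throughput 8 + 7 + 5 + 15 + 8 = 43.
node-F + node-C + node-J + node-B + node-G: power draw 11 + 3 + 13 + 8 + 6 = 41 ≤ 42, throughput 8 + 5 + 4 + 15 + 8 = 40.
node-E + node-C + node-J + node-B + node-G: power draw 9 + 3 + 13 + 8 + 6 = 39 ≤ 42, throughput 7 + 5 + 4 + 15 + 8 = 39.
Best is node-F, node-E, node-C, node-B, and node-G with total throughput 43.

43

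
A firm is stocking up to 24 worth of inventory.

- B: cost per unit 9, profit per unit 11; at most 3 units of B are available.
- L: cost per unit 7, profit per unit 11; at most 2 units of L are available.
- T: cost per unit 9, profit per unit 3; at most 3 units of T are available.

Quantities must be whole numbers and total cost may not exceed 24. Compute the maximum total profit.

33

L has the best ratio (11/7); taking only L gives at most 2×11 = 22 (stopped by the supply cap of 2).
Mixing does better — 1×B and 2×L: cost 23 ≤ 24, profit 1·11 + 2·11 = 33.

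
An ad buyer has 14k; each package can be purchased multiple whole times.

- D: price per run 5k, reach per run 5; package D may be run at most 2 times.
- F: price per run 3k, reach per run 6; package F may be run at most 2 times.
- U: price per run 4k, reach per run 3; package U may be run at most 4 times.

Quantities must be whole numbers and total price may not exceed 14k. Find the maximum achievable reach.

Take 2×F and 2×U: price 14 ≤ 14, reach 2·6 + 2·3 = 18.
F has the best ratio (6/3) and is taken to its limit of 2; remaining capacity is filled optimally with the others.

18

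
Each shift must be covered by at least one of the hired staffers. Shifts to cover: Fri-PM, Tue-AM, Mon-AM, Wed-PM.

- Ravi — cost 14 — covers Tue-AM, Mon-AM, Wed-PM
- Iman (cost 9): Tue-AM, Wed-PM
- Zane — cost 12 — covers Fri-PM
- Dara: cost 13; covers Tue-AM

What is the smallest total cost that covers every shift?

Choose Ravi and Zane: together they cover Fri-PM, Tue-AM, Mon-AM, Wed-PM — every shift.
Total cost: 14 + 12 = 26.

26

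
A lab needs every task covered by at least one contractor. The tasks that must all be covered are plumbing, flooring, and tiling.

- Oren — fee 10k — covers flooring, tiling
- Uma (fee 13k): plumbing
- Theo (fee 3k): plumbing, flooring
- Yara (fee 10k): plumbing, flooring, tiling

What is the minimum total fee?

10

The greedy cost-per-new-task heuristic would pick Theo and Oren for 13, but a cheaper cover exists.
Yara alone covers plumbing, flooring, tiling — every task.
Total fee: 10.
No cover costs less than 10.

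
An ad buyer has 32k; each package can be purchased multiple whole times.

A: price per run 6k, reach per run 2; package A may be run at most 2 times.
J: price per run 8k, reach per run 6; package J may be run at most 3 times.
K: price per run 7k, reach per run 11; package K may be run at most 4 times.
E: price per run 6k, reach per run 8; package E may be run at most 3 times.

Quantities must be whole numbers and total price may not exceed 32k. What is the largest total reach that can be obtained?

Take 2×K and 3×E: price 32 ≤ 32, reach 2·11 + 3·8 = 46.
No other integer combination yields more.

46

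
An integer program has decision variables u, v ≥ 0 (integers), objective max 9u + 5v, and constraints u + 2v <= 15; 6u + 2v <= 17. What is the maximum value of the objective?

(u,v)=(0,7): 1·0+2·7=14≤15, 6·0+2·7=14≤17, objective 35.
(u,v)=(0,6): 1·0+2·6=12≤15, 6·0+2·6=12≤17, objective 30.
The best lattice point is (0,7), giving 35.

35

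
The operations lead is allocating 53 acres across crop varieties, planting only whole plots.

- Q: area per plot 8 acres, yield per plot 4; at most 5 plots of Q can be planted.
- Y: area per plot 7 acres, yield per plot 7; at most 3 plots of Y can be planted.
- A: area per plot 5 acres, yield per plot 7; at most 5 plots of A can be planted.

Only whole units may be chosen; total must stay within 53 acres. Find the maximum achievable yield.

56

Take 3×Y and 5×A: area 46 ≤ 53, yield 3·7 + 5·7 = 56.
A has the best ratio (7/5) and is taken to its limit of 5; remaining capacity is filled optimally with the others.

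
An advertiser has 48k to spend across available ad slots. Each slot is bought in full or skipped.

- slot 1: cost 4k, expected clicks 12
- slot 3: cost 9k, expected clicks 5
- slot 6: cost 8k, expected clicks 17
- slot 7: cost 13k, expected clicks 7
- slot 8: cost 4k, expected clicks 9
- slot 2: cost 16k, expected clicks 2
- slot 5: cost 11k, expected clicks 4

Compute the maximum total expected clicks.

50

Treat it as a binary knapsack problem.
Take slot 1, slot 3, slot 6, slot 7, and slot 8: cost 4 + 9 + 8 + 13 + 4 = 38 ≤ 48, expected clicks 12 + 5 + 17 + 7 + 9 = 50.
No other feasible combination does better.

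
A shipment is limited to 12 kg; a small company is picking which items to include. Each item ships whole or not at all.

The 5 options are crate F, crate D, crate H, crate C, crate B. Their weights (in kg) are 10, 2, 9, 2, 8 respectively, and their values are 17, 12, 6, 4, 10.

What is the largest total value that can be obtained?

Allowing fractional choices, the relaxed optimum would be about 29.6, but items are indivisible.
crate F + crate D: weight 10 + 2 = 12 ≤ 12, value 17 + 12 = 29.
crate D + crate B: weight 2 + 8 = 10 ≤ 12, value 12 + 10 = 22.
crate D + crate C + crate B: weight 2 + 2 + 8 = 12 ≤ 12, value 12 + 4 + 10 = 26.
Best is crate F and crate D with total value 29.

29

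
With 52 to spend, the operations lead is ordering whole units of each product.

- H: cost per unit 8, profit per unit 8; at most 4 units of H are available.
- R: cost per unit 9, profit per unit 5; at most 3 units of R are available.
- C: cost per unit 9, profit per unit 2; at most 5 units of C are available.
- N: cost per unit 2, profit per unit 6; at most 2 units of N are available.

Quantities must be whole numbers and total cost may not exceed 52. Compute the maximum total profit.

N has the best ratio (6/2); taking only N gives at most 2×6 = 12 (stopped by the supply cap of 2).
Mixing does better — 4×H, 1×R, and 2×N: cost 45 ≤ 52, profit 4·8 + 1·5 + 2·6 = 49.

49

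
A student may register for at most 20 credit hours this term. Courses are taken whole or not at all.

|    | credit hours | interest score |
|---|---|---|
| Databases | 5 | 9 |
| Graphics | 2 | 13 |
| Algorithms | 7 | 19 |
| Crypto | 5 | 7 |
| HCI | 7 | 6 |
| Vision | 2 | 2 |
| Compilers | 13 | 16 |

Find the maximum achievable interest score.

48

Allowing fractional choices, the relaxed optimum would be about 49.2, but courses are indivisible.
Databases + Graphics + Algorithms: credit hours 5 + 2 + 7 = 14 ≤ 20, interest score 9 + 13 + 19 = 41.
Databases + Graphics + Algorithms + Crypto: credit hours 5 + 2 + 7 + 5 = 19 ≤ 20, interest score 9 + 13 + 19 + 7 = 48.
Databases + Graphics + Algorithms + Vision: credit hours 5 + 2 + 7 + 2 = 16 ≤ 20, interest score 9 + 13 + 19 + 2 = 43.
Best is Databases, Graphics, Algorithms, and Crypto with total interest score 48.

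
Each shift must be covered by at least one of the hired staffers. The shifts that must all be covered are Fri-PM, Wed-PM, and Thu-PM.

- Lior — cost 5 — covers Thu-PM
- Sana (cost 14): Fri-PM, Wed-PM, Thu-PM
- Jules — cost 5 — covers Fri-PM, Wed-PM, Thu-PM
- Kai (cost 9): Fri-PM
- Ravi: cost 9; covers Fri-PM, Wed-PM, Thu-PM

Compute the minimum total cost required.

Jules alone covers Fri-PM, Wed-PM, Thu-PM — every shift.
Total cost: 5.

5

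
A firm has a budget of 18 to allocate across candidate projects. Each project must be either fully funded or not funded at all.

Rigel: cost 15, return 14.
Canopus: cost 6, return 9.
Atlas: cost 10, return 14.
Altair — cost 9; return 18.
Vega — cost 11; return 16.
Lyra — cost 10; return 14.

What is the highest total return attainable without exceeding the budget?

Allowing fractional choices, the relaxed optimum would be about 31.4, but projects are indivisible.
Canopus + Altair: cost 6 + 9 = 15 ≤ 18, return 9 + 18 = 27.
Canopus + Atlas: cost 6 + 10 = 16 ≤ 18, return 9 + 14 = 23.
Canopus + Vega: cost 6 + 11 = 17 ≤ 18, return 9 + 16 = 25.
Best is Canopus and Altair with total return 27.

27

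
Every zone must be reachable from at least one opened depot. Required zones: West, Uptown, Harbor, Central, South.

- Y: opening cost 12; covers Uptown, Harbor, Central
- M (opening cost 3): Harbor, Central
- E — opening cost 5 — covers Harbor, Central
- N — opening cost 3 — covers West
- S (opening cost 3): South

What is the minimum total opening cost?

18

The greedy cost-per-new-zone heuristic would pick M, N, S, and Y for 21, but a cheaper cover exists.
Choose Y, N, and S: together they cover West, Uptown, Harbor, Central, South — every zone.
Total opening cost: 12 + 3 + 3 = 18.
No cover costs less than 18.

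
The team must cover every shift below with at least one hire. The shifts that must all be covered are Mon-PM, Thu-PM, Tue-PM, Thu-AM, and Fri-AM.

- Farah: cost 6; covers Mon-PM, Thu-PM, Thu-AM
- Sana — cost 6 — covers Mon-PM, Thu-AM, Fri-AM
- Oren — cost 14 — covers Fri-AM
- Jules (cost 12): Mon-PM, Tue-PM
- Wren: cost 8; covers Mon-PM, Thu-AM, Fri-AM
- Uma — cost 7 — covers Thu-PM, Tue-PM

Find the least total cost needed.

This is an integer covering problem.
The greedy cost-per-new-shift heuristic would pick Farah, Sana, and Uma for 19, but a cheaper cover exists.
Choose Sana and Uma: together they cover Mon-PM, Thu-PM, Tue-PM, Thu-AM, Fri-AM — every shift.
Total cost: 6 + 7 = 13.
No cover costs less than 13.

13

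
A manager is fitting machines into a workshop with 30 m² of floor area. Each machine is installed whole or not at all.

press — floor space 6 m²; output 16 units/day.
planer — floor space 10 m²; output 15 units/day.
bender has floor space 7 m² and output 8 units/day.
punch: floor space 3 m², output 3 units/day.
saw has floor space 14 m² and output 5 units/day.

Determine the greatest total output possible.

This is a 0-1 knapsack instance.
press + planer + saw: floor space 6 + 10 + 14 = 30 ≤ 30, output 16 + 15 + 5 = 36.
press + planer + bender + punch: floor space 6 + 10 + 7 + 3 = 26 ≤ 30, output 16 + 15 + 8 + 3 = 42.
press + planer + bender: floor space 6 + 10 + 7 = 23 ≤ 30, output 16 + 15 + 8 = 39.
Best is press, planer, bender, and punch with total output 42.

42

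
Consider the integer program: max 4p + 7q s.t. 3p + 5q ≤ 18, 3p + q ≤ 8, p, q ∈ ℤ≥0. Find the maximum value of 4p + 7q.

25

(p,q)=(1,3): 3·1+5·3=18≤18, 3·1+1·3=6≤8, objective 25.
(p,q)=(2,2): 3·2+5·2=16≤18, 3·2+1·2=8≤8, objective 22.
(p,q)=(0,3): 3·0+5·3=15≤18, 3·0+1·3=3≤8, objective 21.
(p,q)=(1,2): 3·1+5·2=13≤18, 3·1+1·2=5≤8, objective 18.
No feasible integer point exceeds 25.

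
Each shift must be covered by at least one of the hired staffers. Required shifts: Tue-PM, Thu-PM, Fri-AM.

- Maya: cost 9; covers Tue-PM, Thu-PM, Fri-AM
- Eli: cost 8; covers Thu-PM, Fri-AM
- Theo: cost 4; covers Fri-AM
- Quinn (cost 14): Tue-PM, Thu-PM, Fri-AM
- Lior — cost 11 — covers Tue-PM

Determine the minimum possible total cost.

9

Maya alone covers Tue-PM, Thu-PM, Fri-AM — every shift.
Total cost: 9.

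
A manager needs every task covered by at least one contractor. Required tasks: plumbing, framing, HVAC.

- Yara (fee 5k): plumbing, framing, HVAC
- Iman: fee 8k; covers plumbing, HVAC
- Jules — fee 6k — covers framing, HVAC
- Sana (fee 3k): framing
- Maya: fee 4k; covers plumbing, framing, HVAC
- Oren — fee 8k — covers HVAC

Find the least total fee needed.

4

Maya alone covers plumbing, framing, HVAC — every task.
Total fee: 4.
No cover costs less than 4.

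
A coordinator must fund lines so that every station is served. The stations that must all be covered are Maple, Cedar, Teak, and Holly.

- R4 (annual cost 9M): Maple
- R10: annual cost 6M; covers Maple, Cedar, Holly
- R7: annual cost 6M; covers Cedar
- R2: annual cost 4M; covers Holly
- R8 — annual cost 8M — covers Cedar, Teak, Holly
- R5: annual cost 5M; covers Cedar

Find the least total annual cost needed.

Choose R10 and R8: together they cover Maple, Cedar, Teak, Holly — every station.
Total annual cost: 6 + 8 = 14.
No cover costs less than 14.

14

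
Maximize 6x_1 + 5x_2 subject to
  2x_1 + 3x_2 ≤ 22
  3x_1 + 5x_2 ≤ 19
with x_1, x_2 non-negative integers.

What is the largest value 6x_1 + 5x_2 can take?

36

The continuous relaxation peaks at (6.33, 0) with value 38.00; rounding to a feasible lattice point costs some objective.
(x_1,x_2)=(6,0): 2·6+3·0=12≤22, 3·6+5·0=18≤19, objective 36.
(x_1,x_2)=(5,0): 2·5+3·0=10≤22, 3·5+5·0=15≤19, objective 30.
The best lattice point is (6,0), giving 36.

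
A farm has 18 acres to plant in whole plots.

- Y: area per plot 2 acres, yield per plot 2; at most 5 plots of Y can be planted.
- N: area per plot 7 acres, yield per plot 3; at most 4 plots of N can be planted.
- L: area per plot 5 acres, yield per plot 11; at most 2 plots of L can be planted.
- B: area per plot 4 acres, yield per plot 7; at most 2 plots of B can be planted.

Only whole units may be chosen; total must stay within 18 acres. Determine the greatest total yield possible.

This is a bounded integer knapsack.
L has the best ratio (11/5); taking only L gives at most 2×11 = 22 (stopped by the supply cap of 2).
Mixing does better — 2×L and 2×B: area 18 ≤ 18, yield 2·11 + 2·7 = 36.

36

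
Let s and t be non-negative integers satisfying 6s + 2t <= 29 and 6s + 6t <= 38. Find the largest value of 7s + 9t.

(s,t)=(0,6): 6·0+2·6=12≤29, 6·0+6·6=36≤38, objective 54.
(s,t)=(1,5): 6·1+2·5=16≤29, 6·1+6·5=36≤38, objective 52.
(s,t)=(0,5): 6·0+2·5=10≤29, 6·0+6·5=30≤38, objective 45.
The best lattice point is (0,6), giving 54.

54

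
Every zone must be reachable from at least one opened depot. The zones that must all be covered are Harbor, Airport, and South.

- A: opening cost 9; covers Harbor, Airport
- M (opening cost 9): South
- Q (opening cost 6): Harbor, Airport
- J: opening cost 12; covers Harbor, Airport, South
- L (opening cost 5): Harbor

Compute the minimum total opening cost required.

12

The greedy cost-per-new-zone heuristic would pick Q and M for 15, but a cheaper cover exists.
J alone covers Harbor, Airport, South — every zone.
Total opening cost: 12.
No cover costs less than 12.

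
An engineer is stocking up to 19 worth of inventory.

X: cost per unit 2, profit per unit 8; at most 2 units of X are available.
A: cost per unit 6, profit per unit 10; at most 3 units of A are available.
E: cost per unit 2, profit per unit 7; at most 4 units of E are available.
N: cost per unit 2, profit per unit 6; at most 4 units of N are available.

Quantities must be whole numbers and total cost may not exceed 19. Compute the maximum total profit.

62

This is a bounded integer knapsack.
Take 2×X, 4×E, and 3×N: cost 18 ≤ 19, profit 2·8 + 4·7 + 3·6 = 62.
X has the best ratio (8/2) and is taken to its limit of 2; remaining capacity is filled optimally with the others.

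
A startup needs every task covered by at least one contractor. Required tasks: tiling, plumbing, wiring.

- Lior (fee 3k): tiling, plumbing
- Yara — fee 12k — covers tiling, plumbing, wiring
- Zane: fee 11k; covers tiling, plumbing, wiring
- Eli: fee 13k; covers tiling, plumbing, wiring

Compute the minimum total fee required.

This is an integer covering problem.
The greedy cost-per-new-task heuristic would pick Lior and Zane for 14, but a cheaper cover exists.
Zane alone covers tiling, plumbing, wiring — every task.
Total fee: 11.
No cover costs less than 11.

11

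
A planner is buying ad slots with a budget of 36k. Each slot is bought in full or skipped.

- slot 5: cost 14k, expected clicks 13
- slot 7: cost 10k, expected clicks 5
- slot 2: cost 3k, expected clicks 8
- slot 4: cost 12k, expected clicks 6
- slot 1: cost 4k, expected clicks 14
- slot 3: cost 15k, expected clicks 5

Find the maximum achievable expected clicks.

41

This is an integer program with binary decision variables.
Allowing fractional choices, the relaxed optimum would be about 42.5, but ad slots are indivisible.
slot 5 + slot 2 + slot 1 + slot 3: cost 14 + 3 + 4 + 15 = 36 ≤ 36, expected clicks 13 + 8 + 14 + 5 = 40.
slot 5 + slot 7 + slot 2 + slot 1: cost 14 + 10 + 3 + 4 = 31 ≤ 36, expected clicks 13 + 5 + 8 + 14 = 40.
slot 5 + slot 2 + slot 4 + slot 1: cost 14 + 3 + 12 + 4 = 33 ≤ 36, expected clicks 13 + 8 + 6 + 14 = 41.
Best is slot 5, slot 2, slot 4, and slot 1 with total expected clicks 41.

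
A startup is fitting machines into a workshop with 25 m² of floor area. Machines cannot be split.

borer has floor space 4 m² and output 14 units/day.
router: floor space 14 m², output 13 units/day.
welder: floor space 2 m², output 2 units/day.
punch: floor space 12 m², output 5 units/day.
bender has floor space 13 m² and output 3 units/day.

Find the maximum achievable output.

Take borer, router, and welder: floor space 4 + 14 + 2 = 20 ≤ 25, output 14 + 13 + 2 = 29.
No other feasible combination does better.

29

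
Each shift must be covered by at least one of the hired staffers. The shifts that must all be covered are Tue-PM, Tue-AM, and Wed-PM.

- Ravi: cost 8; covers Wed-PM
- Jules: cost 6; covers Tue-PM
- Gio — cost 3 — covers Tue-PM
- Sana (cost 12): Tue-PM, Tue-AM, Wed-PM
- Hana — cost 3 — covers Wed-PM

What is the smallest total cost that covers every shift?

12

The greedy cost-per-new-shift heuristic would pick Gio, Hana, and Sana for 18, but a cheaper cover exists.
Sana alone covers Tue-PM, Tue-AM, Wed-PM — every shift.
Total cost: 12.
No cover costs less than 12.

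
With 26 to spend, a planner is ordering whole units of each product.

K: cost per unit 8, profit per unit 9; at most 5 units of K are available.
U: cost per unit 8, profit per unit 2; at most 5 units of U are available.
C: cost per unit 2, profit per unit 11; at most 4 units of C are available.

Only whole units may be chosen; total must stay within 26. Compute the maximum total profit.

2×K and 4×C: cost 24 ≤ 26, profit 2·9 + 4·11 = 62.
1×K, 1×U, and 4×C: cost 24 ≤ 26, profit 1·9 + 1·2 + 4·11 = 55.
Best is 62.

62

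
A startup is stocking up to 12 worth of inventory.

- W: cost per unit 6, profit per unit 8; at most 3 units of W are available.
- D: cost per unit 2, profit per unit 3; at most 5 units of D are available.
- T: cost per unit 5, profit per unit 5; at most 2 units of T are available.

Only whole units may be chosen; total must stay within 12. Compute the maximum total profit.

D has the best ratio (3/2); taking only D gives at most 5×3 = 15 (stopped by the supply cap of 5).
Mixing does better — 1×W and 3×D: cost 12 ≤ 12, profit 1·8 + 3·3 = 17.

17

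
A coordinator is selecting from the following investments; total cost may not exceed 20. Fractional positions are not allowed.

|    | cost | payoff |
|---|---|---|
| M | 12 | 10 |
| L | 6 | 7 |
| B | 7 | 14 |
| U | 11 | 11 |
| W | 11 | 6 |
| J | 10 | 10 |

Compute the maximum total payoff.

Allowing fractional choices, the relaxed optimum would be about 28.0, but investments are indivisible.
B + J: cost 7 + 10 = 17 ≤ 20, payoff 14 + 10 = 24.
B + U: cost 7 + 11 = 18 ≤ 20, payoff 14 + 11 = 25.
Best is B and U with total payoff 25.

25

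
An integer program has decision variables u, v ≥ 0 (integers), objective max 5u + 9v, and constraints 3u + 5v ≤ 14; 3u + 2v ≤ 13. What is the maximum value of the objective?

24

(u,v)=(3,1): 3·3+5·1=14≤14, 3·3+2·1=11≤13, objective 24.
(u,v)=(1,2): 3·1+5·2=13≤14, 3·1+2·2=7≤13, objective 23.
The best lattice point is (3,1), giving 24.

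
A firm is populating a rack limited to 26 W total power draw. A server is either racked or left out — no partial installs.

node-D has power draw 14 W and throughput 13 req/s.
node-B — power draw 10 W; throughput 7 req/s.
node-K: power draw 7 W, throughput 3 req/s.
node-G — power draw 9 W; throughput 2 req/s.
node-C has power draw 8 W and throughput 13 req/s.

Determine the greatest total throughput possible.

26

Allowing fractional choices, the relaxed optimum would be about 28.8, but servers are indivisible.
node-B + node-K + node-C: power draw 10 + 7 + 8 = 25 ≤ 26, throughput 7 + 3 + 13 = 23.
node-D + node-C: power draw 14 + 8 = 22 ≤ 26, throughput 13 + 13 = 26.
Best is node-D and node-C with total throughput 26.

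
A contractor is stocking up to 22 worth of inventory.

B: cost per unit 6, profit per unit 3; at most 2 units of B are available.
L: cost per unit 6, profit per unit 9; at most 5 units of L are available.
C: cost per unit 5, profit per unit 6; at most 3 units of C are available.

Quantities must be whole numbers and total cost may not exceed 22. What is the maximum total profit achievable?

30

2×L and 2×C: cost 22 ≤ 22, profit 2·9 + 2·6 = 30.
1×L and 3×C: cost 21 ≤ 22, profit 1·9 + 3·6 = 27.
Best is 30.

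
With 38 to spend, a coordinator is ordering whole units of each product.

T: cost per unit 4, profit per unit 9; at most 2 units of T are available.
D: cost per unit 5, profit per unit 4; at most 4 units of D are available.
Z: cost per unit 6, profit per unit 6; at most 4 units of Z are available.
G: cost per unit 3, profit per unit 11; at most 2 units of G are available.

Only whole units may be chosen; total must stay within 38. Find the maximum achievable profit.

64

This is a bounded integer knapsack.
G has the best ratio (11/3); taking only G gives at most 2×11 = 22 (stopped by the supply cap of 2).
Mixing does better — 2×T, 4×Z, and 2×G: cost 38 ≤ 38, profit 2·9 + 4·6 + 2·11 = 64.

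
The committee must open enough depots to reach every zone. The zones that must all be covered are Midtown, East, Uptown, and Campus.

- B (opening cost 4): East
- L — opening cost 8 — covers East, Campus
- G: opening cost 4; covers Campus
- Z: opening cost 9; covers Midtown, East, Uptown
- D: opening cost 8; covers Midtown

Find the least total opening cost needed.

13

Choose G and Z: together they cover Midtown, East, Uptown, Campus — every zone.
Total opening cost: 4 + 9 = 13.
No cover costs less than 13.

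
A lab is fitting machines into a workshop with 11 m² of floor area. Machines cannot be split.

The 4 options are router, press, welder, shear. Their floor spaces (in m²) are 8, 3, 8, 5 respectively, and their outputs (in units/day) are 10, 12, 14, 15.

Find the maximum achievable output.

press + welder: floor space 3 + 8 = 11 ≤ 11, output 12 + 14 = 26.
press + shear: floor space 3 + 5 = 8 ≤ 11, output 12 + 15 = 27.
Best is press and shear with total output 27.

27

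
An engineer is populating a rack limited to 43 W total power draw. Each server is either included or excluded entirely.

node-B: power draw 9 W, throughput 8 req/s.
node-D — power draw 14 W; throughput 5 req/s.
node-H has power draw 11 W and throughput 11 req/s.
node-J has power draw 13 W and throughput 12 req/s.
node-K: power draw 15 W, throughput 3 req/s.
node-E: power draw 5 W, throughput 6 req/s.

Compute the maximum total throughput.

37

node-B + node-H + node-J: power draw 9 + 11 + 13 = 33 ≤ 43, throughput 8 + 11 + 12 = 31.
node-D + node-H + node-J + node-E: power draw 14 + 11 + 13 + 5 = 43 ≤ 43, throughput 5 + 11 + 12 + 6 = 34.
node-B + node-H + node-J + node-E: power draw 9 + 11 + 13 + 5 = 38 ≤ 43, throughput 8 + 11 + 12 + 6 = 37.
Best is node-B, node-H, node-J, and node-E with total throughput 37.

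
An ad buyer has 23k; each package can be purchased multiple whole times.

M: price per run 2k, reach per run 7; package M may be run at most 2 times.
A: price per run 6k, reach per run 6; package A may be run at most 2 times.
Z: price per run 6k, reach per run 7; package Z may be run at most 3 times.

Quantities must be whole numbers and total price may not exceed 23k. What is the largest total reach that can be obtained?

This is a bounded integer knapsack.
M has the best ratio (7/2); taking only M gives at most 2×7 = 14 (stopped by the supply cap of 2).
Mixing does better — 2×M and 3×Z: price 22 ≤ 23, reach 2·7 + 3·7 = 35.

35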